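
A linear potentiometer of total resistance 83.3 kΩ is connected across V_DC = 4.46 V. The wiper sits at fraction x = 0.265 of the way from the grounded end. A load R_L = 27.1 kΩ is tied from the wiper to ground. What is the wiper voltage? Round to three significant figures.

V_out ≈ 0.739 V

Lower segment x·R_p = 22.07 kΩ; upper segment (1−x)·R_p = 61.23 kΩ.
R_L loads the lower segment: effective lower R = 12.17 kΩ.
Loaded-divider output: V_out = 4.46 × 0.1658 = 0.7393 V.
(Unloaded: V_out = x·V_DC = 1.18 V.)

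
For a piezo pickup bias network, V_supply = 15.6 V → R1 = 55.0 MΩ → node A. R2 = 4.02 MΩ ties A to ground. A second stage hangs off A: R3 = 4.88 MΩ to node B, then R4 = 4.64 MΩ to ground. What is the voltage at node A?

Looking into the second stage from A: R3 + R4 = 9.520 MΩ appears in parallel with R2.
R2 ‖ (R3+R4) = 2.826 MΩ.
V_A = 15.6 × 2.826/(55.0 + 2.826) = 0.7625 V.

V_A ≈ 0.763 V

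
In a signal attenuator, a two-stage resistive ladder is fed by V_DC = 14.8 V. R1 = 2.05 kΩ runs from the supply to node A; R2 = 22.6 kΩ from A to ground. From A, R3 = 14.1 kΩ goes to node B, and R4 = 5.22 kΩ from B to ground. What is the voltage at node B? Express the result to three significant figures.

V_B ≈ 3.34 V

Looking into the second stage from A: R3 + R4 = 19.32 kΩ appears in parallel with R2.
R2 ‖ (R3+R4) = 10.42 kΩ.
V_A = 14.8 × 10.42/(2.05 + 10.42) = 12.37 V.
V_B = V_A × 0.2702 = 3.341 V.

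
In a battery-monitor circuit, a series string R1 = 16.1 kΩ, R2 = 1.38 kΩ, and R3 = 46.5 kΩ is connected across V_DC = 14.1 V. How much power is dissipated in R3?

ΣR = 63.98 kΩ → I = 14.1/63.98 = 0.2204 mA.
V(R3) = I·R = 10.25 V; P = V·I = 10.25 × 0.2204 = 2.258 mW.

P ≈ 2.26 mW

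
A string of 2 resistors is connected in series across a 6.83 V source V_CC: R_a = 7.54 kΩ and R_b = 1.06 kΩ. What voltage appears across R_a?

ΣR = 7.54 + 1.06 = 8.600 kΩ.
Voltage divider: V = V_CC · (7.540 / 8.600) = 6.83 × 0.8767 = 5.988 V.

V ≈ 5.99 V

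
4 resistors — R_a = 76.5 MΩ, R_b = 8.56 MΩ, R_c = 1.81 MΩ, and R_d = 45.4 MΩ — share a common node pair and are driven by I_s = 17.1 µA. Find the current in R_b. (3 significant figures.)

I ≈ 2.84 µA

Total conductance ΣG = 1/76.5 + 1/8.56 + 1/1.81 + 1/45.4 = 0.7044 (units of 1/MΩ).
Current divider: I(R_b) = I_s · G_k/ΣG = 17.1 × (0.1168/0.7044) = 17.1 × 0.1658 = 2.836 µA.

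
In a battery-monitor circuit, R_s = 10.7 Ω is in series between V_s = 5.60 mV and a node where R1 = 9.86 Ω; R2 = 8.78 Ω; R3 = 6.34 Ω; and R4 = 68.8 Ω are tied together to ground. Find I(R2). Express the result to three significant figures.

Combine the parallel branches: R_p = (1/9.86 + 1/8.78 + 1/6.34 + 1/68.8)⁻¹ = 2.580 Ω.
V_A by voltage divider: V_A = 5.60 × 2.580/(10.7 + 2.580) = 1.088 mV.
I(R2) = V_A / R2 = 1.088/8.78 = 0.1239 mA.

I ≈ 0.124 mA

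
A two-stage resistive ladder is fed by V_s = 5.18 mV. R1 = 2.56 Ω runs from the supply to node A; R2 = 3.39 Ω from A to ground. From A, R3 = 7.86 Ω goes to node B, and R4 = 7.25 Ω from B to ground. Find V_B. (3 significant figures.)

Node A sees R2 in parallel with the series input of stage 2, R3 + R4 = 15.11 Ω.
Effective lower resistance at A: R2 ‖ 15.11 = 2.769 Ω.
V_A = 5.18 × 2.769/(2.56 + 2.769) = 2.691 mV.
Stage 2 is unloaded, so V_B = V_A · R4/(R3+R4) = 2.691 × 7.25/15.11 = 1.291 mV.

V_B ≈ 1.29 mV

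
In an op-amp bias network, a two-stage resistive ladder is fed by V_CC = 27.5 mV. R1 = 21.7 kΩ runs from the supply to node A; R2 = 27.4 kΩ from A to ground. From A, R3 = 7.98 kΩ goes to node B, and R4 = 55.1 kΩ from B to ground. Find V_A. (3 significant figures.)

The second stage (R3 + R4 = 63.08 kΩ) loads node A in parallel with R2.
R2 ‖ (R3+R4) = 19.10 kΩ.
V_A = 27.5 × 19.10/(21.7 + 19.10) = 12.87 mV.

V_A ≈ 12.9 mV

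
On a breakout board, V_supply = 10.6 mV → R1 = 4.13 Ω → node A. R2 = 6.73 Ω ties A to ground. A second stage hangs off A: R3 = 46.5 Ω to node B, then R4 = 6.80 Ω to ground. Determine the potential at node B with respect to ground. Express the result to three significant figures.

V_B ≈ 0.800 mV

The second stage (R3 + R4 = 53.30 Ω) loads node A in parallel with R2.
R2 ‖ (R3+R4) = 5.975 Ω.
V_A = 10.6 × 5.975/(4.13 + 5.975) = 6.268 mV.
Then the unloaded second divider: V_B = V_A × R4/(R3+R4) = 6.268 × 0.1276 = 0.7997 mV.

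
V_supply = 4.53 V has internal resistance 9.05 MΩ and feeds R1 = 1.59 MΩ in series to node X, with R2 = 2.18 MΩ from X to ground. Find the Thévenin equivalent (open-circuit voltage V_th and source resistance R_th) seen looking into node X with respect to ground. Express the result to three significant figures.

R1' = 9.05 + 1.59 = 10.64 MΩ (source resistance + R1).
Open-circuit (no load on X): V_th = V_supply · R2/(R1' + R2) = 4.53 × 2.18/(10.64 + 2.18) = 0.7703 V.
Looking into X with the source shorted: R_th = R1'·R2/(R1'+R2) = 10.64 × 2.18/12.82 = 1.809 MΩ.

V_th ≈ 0.770 V, R_th ≈ 1.81 MΩ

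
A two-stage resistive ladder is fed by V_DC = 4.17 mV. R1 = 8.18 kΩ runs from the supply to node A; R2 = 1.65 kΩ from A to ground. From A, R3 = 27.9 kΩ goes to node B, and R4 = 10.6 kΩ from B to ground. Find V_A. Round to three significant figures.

V_A ≈ 0.676 mV

Node A sees R2 in parallel with the series input of stage 2, R3 + R4 = 38.50 kΩ.
Effective lower resistance at A: R2 ‖ 38.50 = 1.582 kΩ.
First divider: V_A = V_DC · 1.582/(8.18 + 1.582) = 0.6758 mV.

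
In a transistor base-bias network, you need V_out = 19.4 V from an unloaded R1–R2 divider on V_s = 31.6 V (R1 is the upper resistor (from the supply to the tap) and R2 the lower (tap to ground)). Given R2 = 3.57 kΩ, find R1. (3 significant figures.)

V_out/V_s = R2/(R1+R2) = 0.6139.
R1 = R2·(1/k − 1) = 3.57 × 0.6289 = 2.245 kΩ.

R1 ≈ 2.25 kΩ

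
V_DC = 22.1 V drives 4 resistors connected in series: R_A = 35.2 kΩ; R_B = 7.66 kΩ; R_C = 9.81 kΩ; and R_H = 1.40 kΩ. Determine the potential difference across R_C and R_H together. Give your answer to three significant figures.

Total series resistance ΣR = 35.2 + 7.66 + 9.81 + 1.40 = 54.07 kΩ.
R_{R_C..R_H} = 9.81 + 1.40 = 11.21 kΩ.
By the voltage-divider rule, V = 22.1 × 11.21/54.07 = 4.582 V.

V ≈ 4.58 V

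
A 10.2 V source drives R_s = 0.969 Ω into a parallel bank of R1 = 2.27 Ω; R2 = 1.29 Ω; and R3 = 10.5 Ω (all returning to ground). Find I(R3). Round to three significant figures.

Parallel bank: R_p = 1/(1/2.27 + 1/1.29 + 1/10.5) = 0.7628 Ω.
Node voltage V_A = V_s · R_p/(R_s + R_p) = 10.2 × 0.4405 = 4.493 V.
I(R3) = V_A / R3 = 4.493/10.5 = 0.4279 A.

I ≈ 0.428 A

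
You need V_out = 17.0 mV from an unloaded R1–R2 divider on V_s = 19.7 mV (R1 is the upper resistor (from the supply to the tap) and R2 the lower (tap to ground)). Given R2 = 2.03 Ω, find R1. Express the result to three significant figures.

R1 ≈ 0.322 Ω

V_out/V_s = R2/(R1+R2) = 0.8629.
Rearranging, R1 = R2·(1−k)/k = 2.03 × 0.1588 = 0.3224 Ω.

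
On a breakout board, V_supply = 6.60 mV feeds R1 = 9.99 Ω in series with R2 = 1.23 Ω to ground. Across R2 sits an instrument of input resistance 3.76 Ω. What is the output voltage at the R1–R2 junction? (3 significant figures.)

V_out ≈ 0.560 mV

R2 ‖ R_L = (1.23 × 3.76)/(1.23 + 3.76) = 0.9268 Ω.
Voltage divider with the loaded lower leg: V_out = 6.60 × 0.9268/(9.99 + 0.9268) = 6.60 × 0.08490 = 0.5603 mV.
(Unloaded it would be 0.724 mV; the load pulls it down.)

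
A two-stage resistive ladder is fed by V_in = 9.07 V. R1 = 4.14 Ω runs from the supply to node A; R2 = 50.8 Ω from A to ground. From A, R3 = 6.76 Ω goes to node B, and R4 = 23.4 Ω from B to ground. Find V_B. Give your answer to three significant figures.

Node A sees R2 in parallel with the series input of stage 2, R3 + R4 = 30.16 Ω.
Effective lower resistance at A: R2 ‖ 30.16 = 18.92 Ω.
So V_A = 9.07 × 0.8205 = 7.442 V.
V_B = V_A × 0.7759 = 5.774 V.

V_B ≈ 5.77 V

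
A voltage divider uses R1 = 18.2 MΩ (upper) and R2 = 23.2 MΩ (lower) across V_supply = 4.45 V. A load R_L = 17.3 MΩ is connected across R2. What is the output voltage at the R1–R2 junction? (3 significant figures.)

R2 ‖ R_L = (23.2 × 17.3)/(23.2 + 17.3) = 9.910 MΩ.
Then V_out = V_supply · R2'/(R1 + R2') = 4.45 × 9.910/28.11 = 1.569 V.

V_out ≈ 1.57 V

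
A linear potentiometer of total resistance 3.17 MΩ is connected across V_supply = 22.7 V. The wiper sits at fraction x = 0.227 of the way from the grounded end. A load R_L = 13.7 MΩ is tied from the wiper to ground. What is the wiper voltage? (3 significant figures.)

Split the track: R_lower = x·R_p = 0.7196 MΩ, R_upper = (1−x)·R_p = 2.450 MΩ.
Lower segment in parallel with the load: 0.7196 ‖ 13.7 = 0.6837 MΩ.
Then V_out = V_supply · 0.6837/(2.450 + 0.6837) = 4.952 V.
(Unloaded: V_out = x·V_supply = 5.15 V.)

V_out ≈ 4.95 V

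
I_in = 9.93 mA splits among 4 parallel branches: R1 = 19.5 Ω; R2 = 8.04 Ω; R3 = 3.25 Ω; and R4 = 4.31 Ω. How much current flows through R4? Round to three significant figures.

I ≈ 3.22 mA

Conductances: ΣG = 1/19.5 + 1/8.04 + 1/3.25 + 1/4.31 = 0.7154 (1/Ω).
R4 takes the fraction G_k/ΣG = 0.2320/0.7154 = 0.3243, so I = 9.93 × 0.3243 = 3.221 mA.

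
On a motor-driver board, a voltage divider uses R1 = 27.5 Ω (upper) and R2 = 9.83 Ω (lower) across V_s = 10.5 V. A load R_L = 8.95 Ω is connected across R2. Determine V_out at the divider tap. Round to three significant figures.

The load sits in parallel with R2, giving an effective lower resistance R2' = R2·R_L/(R2+R_L) = 4.685 Ω.
Now apply the divider: V_out = 10.5 × 0.1456 = 1.528 V.

V_out ≈ 1.53 V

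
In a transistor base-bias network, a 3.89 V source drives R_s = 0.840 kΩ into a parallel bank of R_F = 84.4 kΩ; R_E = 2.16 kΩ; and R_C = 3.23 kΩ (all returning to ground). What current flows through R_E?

Parallel bank: R_p = 1/(1/84.4 + 1/2.16 + 1/3.23) = 1.275 kΩ.
Node voltage V_A = V_s · R_p/(R_s + R_p) = 3.89 × 0.6028 = 2.345 V.
I(R_E) = V_A / R_E = 2.345/2.16 = 1.086 mA.
(Equivalently: I_total = 1.839 mA, then current-divider fraction G_k/ΣG = 0.5902.)

I ≈ 1.09 mA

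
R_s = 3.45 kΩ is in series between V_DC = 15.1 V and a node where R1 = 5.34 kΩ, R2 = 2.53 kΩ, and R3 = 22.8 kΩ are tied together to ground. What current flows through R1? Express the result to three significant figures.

Combine the parallel branches: R_p = (1/5.34 + 1/2.53 + 1/22.8)⁻¹ = 1.596 kΩ.
V_A = 15.1 × 1.596/5.046 = 4.777 V.
I(R1) = V_A / R1 = 4.777/5.34 = 0.8946 mA.

I ≈ 0.895 mA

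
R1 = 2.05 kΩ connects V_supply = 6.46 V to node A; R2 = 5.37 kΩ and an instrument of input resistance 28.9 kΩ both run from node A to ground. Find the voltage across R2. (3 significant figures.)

V_out ≈ 4.45 V

First combine the lower leg with the load: R2 ‖ R_L = 4.529 kΩ.
Now apply the divider: V_out = 6.46 × 0.6884 = 4.447 V.
(Unloaded it would be 4.68 V; the load pulls it down.)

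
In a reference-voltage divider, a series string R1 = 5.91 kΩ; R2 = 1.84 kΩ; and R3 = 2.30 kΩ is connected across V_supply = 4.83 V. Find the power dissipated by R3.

ΣR = 10.05 kΩ → I = 4.83/10.05 = 0.4806 mA.
P = I²R = 0.2310 × 2.30 = 0.5312 mW.

P ≈ 0.531 mW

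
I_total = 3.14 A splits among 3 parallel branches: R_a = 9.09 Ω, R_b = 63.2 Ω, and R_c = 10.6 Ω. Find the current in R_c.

Total conductance ΣG = 1/9.09 + 1/63.2 + 1/10.6 = 0.2202 (units of 1/Ω).
By the current-divider rule, I = I_total · G_k/ΣG = 3.14 × 0.4285 = 1.345 A.

I ≈ 1.35 A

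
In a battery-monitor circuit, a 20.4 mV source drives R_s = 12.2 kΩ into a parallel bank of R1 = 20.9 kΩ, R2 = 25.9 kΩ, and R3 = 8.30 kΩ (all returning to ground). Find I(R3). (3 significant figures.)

Equivalent of the parallel group: R_p = 4.832 kΩ.
V_A by voltage divider: V_A = 20.4 × 4.832/(12.2 + 4.832) = 5.788 mV.
Branch current I = V_A/R3 = 5.788/8.30 = 0.6973 µA.
(Check via current divider: I_total = 1.198 µA; share G_k/ΣG = 0.5822 → same result.)

I ≈ 0.697 µA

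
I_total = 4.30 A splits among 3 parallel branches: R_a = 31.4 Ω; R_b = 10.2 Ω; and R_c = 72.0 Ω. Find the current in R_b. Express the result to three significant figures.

Conductances: ΣG = 1/31.4 + 1/10.2 + 1/72.0 = 0.1438 (1/Ω).
R_b takes the fraction G_k/ΣG = 0.09804/0.1438 = 0.6819, so I = 4.30 × 0.6819 = 2.932 A.

I ≈ 2.93 A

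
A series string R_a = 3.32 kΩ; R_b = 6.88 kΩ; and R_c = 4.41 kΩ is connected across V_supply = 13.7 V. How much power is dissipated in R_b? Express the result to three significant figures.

P ≈ 6.05 mW

Series current I = V_supply/ΣR = 13.7/14.61 = 0.9377 mA.
P(R_b) = I²·R_b = (0.9377)² × 6.88 = 6.050 mW.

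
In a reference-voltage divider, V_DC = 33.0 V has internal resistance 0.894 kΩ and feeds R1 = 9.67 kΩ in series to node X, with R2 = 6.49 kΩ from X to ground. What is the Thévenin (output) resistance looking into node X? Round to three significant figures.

R_th ≈ 4.02 kΩ

R1' = 0.894 + 9.67 = 10.56 kΩ (source resistance + R1).
Looking into X with the source shorted: R_th = R1'·R2/(R1'+R2) = 10.56 × 6.49/17.05 = 4.020 kΩ.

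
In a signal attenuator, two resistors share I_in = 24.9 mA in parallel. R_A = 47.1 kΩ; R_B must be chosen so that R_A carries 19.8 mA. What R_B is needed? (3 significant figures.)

The fraction through R_A equals R_B/(R_A+R_B).
With f = 0.7952, R_B = R_A · f/(1−f) = 47.1 × 3.882 = 182.9 kΩ.

R_B ≈ 183 kΩ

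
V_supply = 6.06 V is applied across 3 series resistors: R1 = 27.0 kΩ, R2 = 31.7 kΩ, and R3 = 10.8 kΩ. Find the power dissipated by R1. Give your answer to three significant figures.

Series current I = V_supply/ΣR = 6.06/69.50 = 0.08719 mA.
P = I²R = 0.007603 × 27.0 = 0.2053 mW.

P ≈ 0.205 mW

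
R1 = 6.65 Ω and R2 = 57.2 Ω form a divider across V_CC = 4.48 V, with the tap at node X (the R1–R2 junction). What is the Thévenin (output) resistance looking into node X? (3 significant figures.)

Looking into X with the source shorted: R_th = R1·R2/(R1+R2) = 6.650 × 57.2/63.85 = 5.957 Ω.

R_th ≈ 5.96 Ω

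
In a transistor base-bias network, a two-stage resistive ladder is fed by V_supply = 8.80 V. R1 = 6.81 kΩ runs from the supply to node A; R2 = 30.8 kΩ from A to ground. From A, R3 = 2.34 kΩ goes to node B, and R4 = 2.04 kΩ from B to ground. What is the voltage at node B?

V_B ≈ 1.48 V

Looking into the second stage from A: R3 + R4 = 4.380 kΩ appears in parallel with R2.
R2 ‖ (R3+R4) = 3.835 kΩ.
First divider: V_A = V_supply · 3.835/(6.81 + 3.835) = 3.170 V.
Then the unloaded second divider: V_B = V_A × R4/(R3+R4) = 3.170 × 0.4658 = 1.477 V.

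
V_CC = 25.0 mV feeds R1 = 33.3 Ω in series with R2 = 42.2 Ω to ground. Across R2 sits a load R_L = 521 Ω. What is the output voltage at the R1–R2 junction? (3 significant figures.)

First combine the lower leg with the load: R2 ‖ R_L = 39.04 Ω.
Now apply the divider: V_out = 25.0 × 0.5397 = 13.49 mV.

V_out ≈ 13.5 mV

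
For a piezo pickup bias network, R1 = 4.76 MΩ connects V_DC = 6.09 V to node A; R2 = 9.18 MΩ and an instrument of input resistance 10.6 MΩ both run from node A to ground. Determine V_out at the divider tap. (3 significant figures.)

V_out ≈ 3.10 V

The load sits in parallel with R2, giving an effective lower resistance R2' = R2·R_L/(R2+R_L) = 4.920 MΩ.
Voltage divider with the loaded lower leg: V_out = 6.09 × 4.920/(4.76 + 4.920) = 6.09 × 0.5082 = 3.095 V.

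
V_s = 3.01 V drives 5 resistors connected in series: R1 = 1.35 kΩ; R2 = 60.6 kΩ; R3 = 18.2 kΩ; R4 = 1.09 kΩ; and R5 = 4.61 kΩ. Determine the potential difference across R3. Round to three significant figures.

ΣR = 1.35 + 60.6 + 18.2 + 1.09 + 4.61 = 85.85 kΩ.
V = V_s · R/ΣR = 3.01 × 0.2120 = 0.6381 V.

V ≈ 0.638 V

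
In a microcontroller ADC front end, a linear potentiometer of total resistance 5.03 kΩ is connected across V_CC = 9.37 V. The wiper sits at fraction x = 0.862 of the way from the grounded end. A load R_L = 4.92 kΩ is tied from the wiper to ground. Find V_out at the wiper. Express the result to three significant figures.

V_out ≈ 7.20 V

Lower segment x·R_p = 4.336 kΩ; upper segment (1−x)·R_p = 0.6941 kΩ.
Lower segment in parallel with the load: 4.336 ‖ 4.92 = 2.305 kΩ.
Then V_out = V_CC · 2.305/(0.6941 + 2.305) = 7.201 V.
(Unloaded: V_out = x·V_CC = 8.08 V.)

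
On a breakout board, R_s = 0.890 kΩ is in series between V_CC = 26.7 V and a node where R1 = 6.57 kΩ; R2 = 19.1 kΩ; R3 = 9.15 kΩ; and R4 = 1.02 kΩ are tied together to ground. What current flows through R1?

Combine the parallel branches: R_p = (1/6.57 + 1/19.1 + 1/9.15 + 1/1.02)⁻¹ = 0.7727 kΩ.
V_A = 26.7 × 0.7727/1.663 = 12.41 V.
Branch current I = V_A/R1 = 12.41/6.57 = 1.889 mA.
(Check via current divider: I_total = 16.06 mA; share G_k/ΣG = 0.1176 → same result.)

I ≈ 1.89 mA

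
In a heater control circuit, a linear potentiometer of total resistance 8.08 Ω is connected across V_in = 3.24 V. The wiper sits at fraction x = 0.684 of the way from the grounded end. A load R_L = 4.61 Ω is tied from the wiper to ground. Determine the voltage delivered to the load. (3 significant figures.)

V_out ≈ 1.61 V

Split the track: R_lower = x·R_p = 5.527 Ω, R_upper = (1−x)·R_p = 2.553 Ω.
R_L loads the lower segment: effective lower R = 2.513 Ω.
V_out = 3.24 × 2.513/(2.553 + 2.513) = 1.607 V.
(Unloaded: V_out = x·V_in = 2.22 V.)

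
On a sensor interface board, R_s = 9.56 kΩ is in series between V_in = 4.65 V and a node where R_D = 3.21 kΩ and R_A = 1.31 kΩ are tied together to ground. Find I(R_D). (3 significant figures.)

I ≈ 0.128 mA

Combine the parallel branches: R_p = (1/3.21 + 1/1.31)⁻¹ = 0.9303 kΩ.
Node voltage V_A = V_in · R_p/(R_s + R_p) = 4.65 × 0.08868 = 0.4124 V.
I(R_D) = V_A / R_D = 0.4124/3.21 = 0.1285 mA.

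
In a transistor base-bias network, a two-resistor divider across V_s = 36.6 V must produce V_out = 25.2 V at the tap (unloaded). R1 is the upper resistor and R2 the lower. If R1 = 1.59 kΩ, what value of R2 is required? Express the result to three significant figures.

R2 ≈ 3.51 kΩ

The divider ratio is R2/(R1+R2) = 25.2/36.6 = 0.6885.
So R2 = R1 · V_out/(V_s − V_out) = 1.59 × 25.2/(36.6 − 25.2) = 1.59 × 2.211 = 3.515 kΩ.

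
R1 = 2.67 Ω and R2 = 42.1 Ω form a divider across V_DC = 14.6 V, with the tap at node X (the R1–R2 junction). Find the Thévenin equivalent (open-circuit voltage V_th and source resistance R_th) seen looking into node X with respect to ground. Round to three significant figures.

V_th ≈ 13.7 V, R_th ≈ 2.51 Ω

V_th is the unloaded tap voltage: V_DC · R2/(R1+R2) = 14.6 × 0.9404 = 13.73 V.
With V_DC suppressed (replaced by a short), R_th = R1 ‖ R2 = (2.670 × 42.1)/(2.670 + 42.1) = 2.511 Ω.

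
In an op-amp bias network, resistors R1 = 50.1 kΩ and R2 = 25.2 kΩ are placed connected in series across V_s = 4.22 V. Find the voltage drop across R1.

Total series resistance ΣR = 50.1 + 25.2 = 75.30 kΩ.
By the voltage-divider rule, V = 4.22 × 50.10/75.30 = 2.808 V.

V ≈ 2.81 V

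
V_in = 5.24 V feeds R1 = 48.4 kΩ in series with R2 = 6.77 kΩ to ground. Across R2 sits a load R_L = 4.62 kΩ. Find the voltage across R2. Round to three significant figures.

V_out ≈ 0.281 V

First combine the lower leg with the load: R2 ‖ R_L = 2.746 kΩ.
Voltage divider with the loaded lower leg: V_out = 5.24 × 2.746/(48.4 + 2.746) = 5.24 × 0.05369 = 0.2813 V.
(Unloaded it would be 0.643 V; the load pulls it down.)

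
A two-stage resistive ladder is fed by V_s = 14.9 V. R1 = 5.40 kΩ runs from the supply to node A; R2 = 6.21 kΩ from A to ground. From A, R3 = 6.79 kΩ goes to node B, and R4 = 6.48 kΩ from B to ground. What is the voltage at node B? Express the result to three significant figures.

Node A sees R2 in parallel with the series input of stage 2, R3 + R4 = 13.27 kΩ.
R2 ‖ (R3+R4) = 4.230 kΩ.
So V_A = 14.9 × 0.4393 = 6.545 V.
Stage 2 is unloaded, so V_B = V_A · R4/(R3+R4) = 6.545 × 6.48/13.27 = 3.196 V.

V_B ≈ 3.20 V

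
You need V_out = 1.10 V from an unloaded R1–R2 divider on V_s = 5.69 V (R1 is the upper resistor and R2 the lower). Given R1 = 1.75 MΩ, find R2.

R2 ≈ 0.419 MΩ

V_out/V_s = R2/(R1+R2) = 0.1933.
So R2 = R1 · V_out/(V_s − V_out) = 1.75 × 1.10/(5.69 − 1.10) = 1.75 × 0.2397 = 0.4194 MΩ.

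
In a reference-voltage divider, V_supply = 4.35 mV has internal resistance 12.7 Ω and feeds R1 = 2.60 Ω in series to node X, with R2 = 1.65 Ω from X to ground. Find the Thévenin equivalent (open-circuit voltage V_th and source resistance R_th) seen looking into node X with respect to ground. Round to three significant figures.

R1' = 12.7 + 2.60 = 15.30 Ω (source resistance + R1).
With X open, the divider is unloaded: V_th = 4.35 × 1.65/16.95 = 0.4235 mV.
Zeroing V_supply shorts the top of R1' to ground, so R_th = R1' ‖ R2 = 1.489 Ω.

V_th ≈ 0.423 mV, R_th ≈ 1.49 Ω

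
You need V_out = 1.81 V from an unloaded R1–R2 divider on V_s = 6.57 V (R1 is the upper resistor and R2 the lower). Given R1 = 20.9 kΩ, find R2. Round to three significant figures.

R2 ≈ 7.95 kΩ

V_out/V_s = R2/(R1+R2) = 0.2755.
So R2 = R1 · V_out/(V_s − V_out) = 20.9 × 1.81/(6.57 − 1.81) = 20.9 × 0.3803 = 7.947 kΩ.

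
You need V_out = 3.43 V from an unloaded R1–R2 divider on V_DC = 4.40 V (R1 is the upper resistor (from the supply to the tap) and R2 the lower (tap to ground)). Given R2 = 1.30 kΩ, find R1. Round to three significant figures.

R1 ≈ 0.368 kΩ

Required fraction k = V_out/V_DC = 0.7795.
Rearranging, R1 = R2·(1−k)/k = 1.30 × 0.2828 = 0.3676 kΩ.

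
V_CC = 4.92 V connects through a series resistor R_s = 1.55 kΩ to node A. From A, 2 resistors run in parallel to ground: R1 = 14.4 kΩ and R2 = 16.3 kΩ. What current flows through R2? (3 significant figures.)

I ≈ 0.251 mA

Combine the parallel branches: R_p = (1/14.4 + 1/16.3)⁻¹ = 7.646 kΩ.
V_A = 4.92 × 7.646/9.196 = 4.091 V.
I(R2) = V_A / R2 = 4.091/16.3 = 0.2510 mA.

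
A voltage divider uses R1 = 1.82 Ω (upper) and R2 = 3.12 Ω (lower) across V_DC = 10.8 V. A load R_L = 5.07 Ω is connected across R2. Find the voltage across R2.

The load sits in parallel with R2, giving an effective lower resistance R2' = R2·R_L/(R2+R_L) = 1.931 Ω.
Now apply the divider: V_out = 10.8 × 0.5149 = 5.560 V.
(Unloaded it would be 6.82 V; the load pulls it down.)

V_out ≈ 5.56 V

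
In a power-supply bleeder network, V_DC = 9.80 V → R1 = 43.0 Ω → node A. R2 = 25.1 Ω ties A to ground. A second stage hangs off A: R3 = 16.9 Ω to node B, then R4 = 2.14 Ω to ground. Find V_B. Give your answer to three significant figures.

The second stage (R3 + R4 = 19.04 Ω) loads node A in parallel with R2.
R2 ‖ (R3+R4) = 10.83 Ω.
So V_A = 9.80 × 0.2011 = 1.971 V.
V_B = V_A × 0.1124 = 0.2216 V.

V_B ≈ 0.222 V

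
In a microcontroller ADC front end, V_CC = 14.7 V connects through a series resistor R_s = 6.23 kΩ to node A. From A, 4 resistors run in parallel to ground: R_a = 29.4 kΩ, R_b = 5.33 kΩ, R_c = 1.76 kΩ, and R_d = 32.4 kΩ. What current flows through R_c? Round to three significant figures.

I ≈ 1.37 mA

Combine the parallel branches: R_p = (1/29.4 + 1/5.33 + 1/1.76 + 1/32.4)⁻¹ = 1.219 kΩ.
V_A = 14.7 × 1.219/7.449 = 2.405 V.
Branch current I = V_A/R_c = 2.405/1.76 = 1.366 mA.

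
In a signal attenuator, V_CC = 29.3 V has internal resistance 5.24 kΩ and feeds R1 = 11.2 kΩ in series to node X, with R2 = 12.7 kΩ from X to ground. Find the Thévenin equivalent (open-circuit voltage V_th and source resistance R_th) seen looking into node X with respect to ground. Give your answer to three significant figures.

R1' = 5.24 + 11.2 = 16.44 kΩ (source resistance + R1).
V_th is the unloaded tap voltage: V_CC · R2/(R1'+R2) = 29.3 × 0.4358 = 12.77 V.
With V_CC suppressed (replaced by a short), R_th = R1' ‖ R2 = (16.44 × 12.7)/(16.44 + 12.7) = 7.165 kΩ.

V_th ≈ 12.8 V, R_th ≈ 7.16 kΩ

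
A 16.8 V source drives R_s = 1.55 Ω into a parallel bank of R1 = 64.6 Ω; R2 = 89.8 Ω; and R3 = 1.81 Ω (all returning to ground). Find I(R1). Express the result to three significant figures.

I ≈ 0.137 A

Parallel bank: R_p = 1/(1/64.6 + 1/89.8 + 1/1.81) = 1.727 Ω.
V_A by voltage divider: V_A = 16.8 × 1.727/(1.55 + 1.727) = 8.853 V.
I(R1) = V_A / R1 = 8.853/64.6 = 0.1370 A.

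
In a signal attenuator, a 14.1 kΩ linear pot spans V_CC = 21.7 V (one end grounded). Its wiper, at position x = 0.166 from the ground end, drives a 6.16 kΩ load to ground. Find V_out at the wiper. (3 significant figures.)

Split the track: R_lower = x·R_p = 2.341 kΩ, R_upper = (1−x)·R_p = 11.76 kΩ.
(x·R_p) ‖ R_L = 1.696 kΩ.
Then V_out = V_CC · 1.696/(11.76 + 1.696) = 2.735 V.
(Unloaded: V_out = x·V_CC = 3.60 V.)

V_out ≈ 2.74 V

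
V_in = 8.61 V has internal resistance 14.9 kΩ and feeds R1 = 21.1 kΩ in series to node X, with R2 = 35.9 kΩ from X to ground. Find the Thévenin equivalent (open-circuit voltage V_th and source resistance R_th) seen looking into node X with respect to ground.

R1' = 14.9 + 21.1 = 36.00 kΩ (source resistance + R1).
Open-circuit (no load on X): V_th = V_in · R2/(R1' + R2) = 8.61 × 35.9/(36.00 + 35.9) = 4.299 V.
Looking into X with the source shorted: R_th = R1'·R2/(R1'+R2) = 36.00 × 35.9/71.90 = 17.97 kΩ.

V_th ≈ 4.30 V, R_th ≈ 18.0 kΩ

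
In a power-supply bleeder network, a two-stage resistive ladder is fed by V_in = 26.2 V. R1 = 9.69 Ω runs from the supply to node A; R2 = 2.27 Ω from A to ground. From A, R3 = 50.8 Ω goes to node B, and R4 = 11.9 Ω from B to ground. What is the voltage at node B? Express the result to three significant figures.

V_B ≈ 0.917 V

Node A sees R2 in parallel with the series input of stage 2, R3 + R4 = 62.70 Ω.
Effective lower resistance at A: R2 ‖ 62.70 = 2.191 Ω.
So V_A = 26.2 × 0.1844 = 4.831 V.
V_B = V_A × 0.1898 = 0.9169 V.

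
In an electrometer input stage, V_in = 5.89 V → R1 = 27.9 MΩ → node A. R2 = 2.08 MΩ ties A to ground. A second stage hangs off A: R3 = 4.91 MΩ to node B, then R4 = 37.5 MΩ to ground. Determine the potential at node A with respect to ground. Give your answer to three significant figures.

The second stage (R3 + R4 = 42.41 MΩ) loads node A in parallel with R2.
Effective lower resistance at A: R2 ‖ 42.41 = 1.983 MΩ.
V_A = 5.89 × 1.983/(27.9 + 1.983) = 0.3908 V.

V_A ≈ 0.391 V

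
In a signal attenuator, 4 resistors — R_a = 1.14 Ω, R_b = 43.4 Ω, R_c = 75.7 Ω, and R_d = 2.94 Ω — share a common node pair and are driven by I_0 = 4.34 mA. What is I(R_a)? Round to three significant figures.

I ≈ 3.04 mA

Conductances: ΣG = 1/1.14 + 1/43.4 + 1/75.7 + 1/2.94 = 1.254 (1/Ω).
R_a takes the fraction G_k/ΣG = 0.8772/1.254 = 0.6997, so I = 4.34 × 0.6997 = 3.037 mA.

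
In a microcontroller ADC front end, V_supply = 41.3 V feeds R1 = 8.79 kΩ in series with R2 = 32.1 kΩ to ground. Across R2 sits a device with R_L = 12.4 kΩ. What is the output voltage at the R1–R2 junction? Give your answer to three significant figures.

V_out ≈ 20.8 V

First combine the lower leg with the load: R2 ‖ R_L = 8.945 kΩ.
Now apply the divider: V_out = 41.3 × 0.5044 = 20.83 V.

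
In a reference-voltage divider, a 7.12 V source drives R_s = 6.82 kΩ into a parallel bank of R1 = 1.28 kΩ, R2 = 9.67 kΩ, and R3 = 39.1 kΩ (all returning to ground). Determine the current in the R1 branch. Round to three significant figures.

I ≈ 0.772 mA

Combine the parallel branches: R_p = (1/1.28 + 1/9.67 + 1/39.1)⁻¹ = 1.099 kΩ.
V_A = 7.12 × 1.099/7.919 = 0.9878 V.
Branch current I = V_A/R1 = 0.9878/1.28 = 0.7717 mA.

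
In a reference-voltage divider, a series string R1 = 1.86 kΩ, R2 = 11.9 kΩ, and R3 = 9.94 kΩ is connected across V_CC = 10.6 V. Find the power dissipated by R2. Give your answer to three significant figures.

P ≈ 2.38 mW

Series current I = V_CC/ΣR = 10.6/23.70 = 0.4473 mA.
P = I²R = 0.2000 × 11.9 = 2.380 mW.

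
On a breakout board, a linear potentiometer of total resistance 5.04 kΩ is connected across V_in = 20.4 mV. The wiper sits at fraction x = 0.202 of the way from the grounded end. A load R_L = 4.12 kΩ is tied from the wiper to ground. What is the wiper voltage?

V_out ≈ 3.44 mV

The pot divides into 4.022 kΩ above the wiper and 1.018 kΩ below.
Lower segment in parallel with the load: 1.018 ‖ 4.12 = 0.8164 kΩ.
Then V_out = V_in · 0.8164/(4.022 + 0.8164) = 3.442 mV.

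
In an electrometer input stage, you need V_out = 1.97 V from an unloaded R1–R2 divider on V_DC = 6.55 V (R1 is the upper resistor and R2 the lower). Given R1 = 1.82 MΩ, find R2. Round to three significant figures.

The divider ratio is R2/(R1+R2) = 1.97/6.55 = 0.3008.
So R2 = R1 · V_out/(V_DC − V_out) = 1.82 × 1.97/(6.55 − 1.97) = 1.82 × 0.4301 = 0.7828 MΩ.

R2 ≈ 0.783 MΩ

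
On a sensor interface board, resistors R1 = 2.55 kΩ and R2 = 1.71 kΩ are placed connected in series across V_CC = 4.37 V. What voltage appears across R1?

V ≈ 2.62 V

Series total: ΣR = 2.55 + 1.71 = 4.260 kΩ.
By the voltage-divider rule, V = 4.37 × 2.550/4.260 = 2.616 V.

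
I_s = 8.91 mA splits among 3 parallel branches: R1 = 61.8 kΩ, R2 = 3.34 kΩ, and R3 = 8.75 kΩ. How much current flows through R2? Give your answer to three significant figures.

I ≈ 6.21 mA

Total conductance ΣG = 1/61.8 + 1/3.34 + 1/8.75 = 0.4299 (units of 1/kΩ).
By the current-divider rule, I = I_s · G_k/ΣG = 8.91 × 0.6965 = 6.206 mA.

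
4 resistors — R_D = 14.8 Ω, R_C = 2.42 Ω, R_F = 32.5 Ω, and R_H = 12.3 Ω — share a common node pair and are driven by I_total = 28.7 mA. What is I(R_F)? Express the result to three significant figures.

I ≈ 1.49 mA

Total conductance ΣG = 1/14.8 + 1/2.42 + 1/32.5 + 1/12.3 = 0.5929 (units of 1/Ω).
R_F takes the fraction G_k/ΣG = 0.03077/0.5929 = 0.05190, so I = 28.7 × 0.05190 = 1.490 mA.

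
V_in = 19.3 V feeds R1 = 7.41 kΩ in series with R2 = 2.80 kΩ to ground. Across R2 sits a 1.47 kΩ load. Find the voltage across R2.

First combine the lower leg with the load: R2 ‖ R_L = 0.9639 kΩ.
Then V_out = V_in · R2'/(R1 + R2') = 19.3 × 0.9639/8.374 = 2.222 V.
(Unloaded it would be 5.29 V; the load pulls it down.)

V_out ≈ 2.22 V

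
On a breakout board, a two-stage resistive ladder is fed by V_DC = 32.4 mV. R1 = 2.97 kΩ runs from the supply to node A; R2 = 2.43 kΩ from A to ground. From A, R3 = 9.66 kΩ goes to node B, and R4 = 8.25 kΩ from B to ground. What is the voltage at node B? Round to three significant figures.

V_B ≈ 6.25 mV

The second stage (R3 + R4 = 17.91 kΩ) loads node A in parallel with R2.
R2 ‖ (R3+R4) = 2.140 kΩ.
V_A = 32.4 × 2.140/(2.97 + 2.140) = 13.57 mV.
Stage 2 is unloaded, so V_B = V_A · R4/(R3+R4) = 13.57 × 8.25/17.91 = 6.250 mV.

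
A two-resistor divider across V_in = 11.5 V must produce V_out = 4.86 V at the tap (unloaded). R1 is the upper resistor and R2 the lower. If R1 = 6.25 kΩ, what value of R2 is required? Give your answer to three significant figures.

The divider ratio is R2/(R1+R2) = 4.86/11.5 = 0.4226.
So R2 = R1 · V_out/(V_in − V_out) = 6.25 × 4.86/(11.5 − 4.86) = 6.25 × 0.7319 = 4.575 kΩ.

R2 ≈ 4.57 kΩ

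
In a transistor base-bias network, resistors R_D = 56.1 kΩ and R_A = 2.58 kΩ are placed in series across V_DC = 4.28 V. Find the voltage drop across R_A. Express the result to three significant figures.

V ≈ 0.188 V

Total series resistance ΣR = 56.1 + 2.58 = 58.68 kΩ.
V = V_DC · R/ΣR = 4.28 × 0.04397 = 0.1882 V.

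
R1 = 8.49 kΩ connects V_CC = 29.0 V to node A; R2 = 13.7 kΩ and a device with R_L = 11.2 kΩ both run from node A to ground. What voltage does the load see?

V_out ≈ 12.2 V

R2 ‖ R_L = (13.7 × 11.2)/(13.7 + 11.2) = 6.162 kΩ.
Voltage divider with the loaded lower leg: V_out = 29.0 × 6.162/(8.49 + 6.162) = 29.0 × 0.4206 = 12.20 V.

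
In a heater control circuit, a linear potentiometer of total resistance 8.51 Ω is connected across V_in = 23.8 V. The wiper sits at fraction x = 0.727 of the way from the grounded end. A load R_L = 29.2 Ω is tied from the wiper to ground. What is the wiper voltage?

Split the track: R_lower = x·R_p = 6.187 Ω, R_upper = (1−x)·R_p = 2.323 Ω.
Lower segment in parallel with the load: 6.187 ‖ 29.2 = 5.105 Ω.
Then V_out = V_in · 5.105/(2.323 + 5.105) = 16.36 V.

V_out ≈ 16.4 V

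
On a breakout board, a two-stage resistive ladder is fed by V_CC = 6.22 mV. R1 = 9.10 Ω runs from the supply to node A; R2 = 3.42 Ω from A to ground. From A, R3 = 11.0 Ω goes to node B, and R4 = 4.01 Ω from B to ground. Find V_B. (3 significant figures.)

V_B ≈ 0.389 mV

Looking into the second stage from A: R3 + R4 = 15.01 Ω appears in parallel with R2.
Effective lower resistance at A: R2 ‖ 15.01 = 2.785 Ω.
V_A = 6.22 × 2.785/(9.10 + 2.785) = 1.458 mV.
Then the unloaded second divider: V_B = V_A × R4/(R3+R4) = 1.458 × 0.2672 = 0.3894 mV.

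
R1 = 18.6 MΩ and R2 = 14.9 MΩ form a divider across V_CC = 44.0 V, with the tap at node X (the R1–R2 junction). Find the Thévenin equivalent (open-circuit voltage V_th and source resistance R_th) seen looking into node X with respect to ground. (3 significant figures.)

V_th is the unloaded tap voltage: V_CC · R2/(R1+R2) = 44.0 × 0.4448 = 19.57 V.
Zeroing V_CC shorts the top of R1 to ground, so R_th = R1 ‖ R2 = 8.273 MΩ.

V_th ≈ 19.6 V, R_th ≈ 8.27 MΩ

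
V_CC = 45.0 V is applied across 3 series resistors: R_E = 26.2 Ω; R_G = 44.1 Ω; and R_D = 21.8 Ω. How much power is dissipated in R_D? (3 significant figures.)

P ≈ 5.20 W

The common current is I = 45.0/92.10 = 0.4886 A.
P(R_D) = I²·R_D = (0.4886)² × 21.8 = 5.204 W.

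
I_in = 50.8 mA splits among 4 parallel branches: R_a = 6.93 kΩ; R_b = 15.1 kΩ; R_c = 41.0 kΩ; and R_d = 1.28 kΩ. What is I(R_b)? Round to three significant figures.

Conductances: ΣG = 1/6.93 + 1/15.1 + 1/41.0 + 1/1.28 = 1.016 (1/kΩ).
R_b takes the fraction G_k/ΣG = 0.06623/1.016 = 0.06517, so I = 50.8 × 0.06517 = 3.311 mA.

I ≈ 3.31 mA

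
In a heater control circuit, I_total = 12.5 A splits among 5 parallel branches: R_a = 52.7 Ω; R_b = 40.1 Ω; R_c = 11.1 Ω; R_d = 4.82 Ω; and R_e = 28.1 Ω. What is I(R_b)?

I ≈ 0.827 A

Total conductance ΣG = 1/52.7 + 1/40.1 + 1/11.1 + 1/4.82 + 1/28.1 = 0.3771 (units of 1/Ω).
R_b takes the fraction G_k/ΣG = 0.02494/0.3771 = 0.06614, so I = 12.5 × 0.06614 = 0.8267 A.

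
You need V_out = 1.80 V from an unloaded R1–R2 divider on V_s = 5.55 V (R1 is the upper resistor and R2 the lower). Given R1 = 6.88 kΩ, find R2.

R2 ≈ 3.30 kΩ

V_out/V_s = R2/(R1+R2) = 0.3243.
R2 = R1 · 0.3243/(1 − 0.3243) = 3.302 kΩ.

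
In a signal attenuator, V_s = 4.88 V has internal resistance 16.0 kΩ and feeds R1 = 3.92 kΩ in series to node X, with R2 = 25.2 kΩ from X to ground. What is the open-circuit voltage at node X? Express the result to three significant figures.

R1' = 16.0 + 3.92 = 19.92 kΩ (source resistance + R1).
Open-circuit (no load on X): V_th = V_s · R2/(R1' + R2) = 4.88 × 25.2/(19.92 + 25.2) = 2.726 V.

V_th ≈ 2.73 V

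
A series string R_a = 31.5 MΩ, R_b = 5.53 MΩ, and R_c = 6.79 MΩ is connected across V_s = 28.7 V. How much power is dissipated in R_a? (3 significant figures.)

P ≈ 13.5 µW

The common current is I = 28.7/43.82 = 0.6550 µA.
P(R_a) = I²·R_a = (0.6550)² × 31.5 = 13.51 µW.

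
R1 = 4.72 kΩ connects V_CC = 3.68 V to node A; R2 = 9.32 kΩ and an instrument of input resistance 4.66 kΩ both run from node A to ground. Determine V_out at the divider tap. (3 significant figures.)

V_out ≈ 1.46 V

The load sits in parallel with R2, giving an effective lower resistance R2' = R2·R_L/(R2+R_L) = 3.107 kΩ.
Then V_out = V_CC · R2'/(R1 + R2') = 3.68 × 3.107/7.827 = 1.461 V.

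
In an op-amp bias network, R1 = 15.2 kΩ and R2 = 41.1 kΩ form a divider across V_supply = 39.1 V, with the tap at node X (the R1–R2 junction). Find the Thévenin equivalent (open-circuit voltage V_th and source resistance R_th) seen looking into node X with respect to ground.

Open-circuit (no load on X): V_th = V_supply · R2/(R1 + R2) = 39.1 × 41.1/(15.20 + 41.1) = 28.54 V.
Looking into X with the source shorted: R_th = R1·R2/(R1+R2) = 15.20 × 41.1/56.30 = 11.10 kΩ.

V_th ≈ 28.5 V, R_th ≈ 11.1 kΩ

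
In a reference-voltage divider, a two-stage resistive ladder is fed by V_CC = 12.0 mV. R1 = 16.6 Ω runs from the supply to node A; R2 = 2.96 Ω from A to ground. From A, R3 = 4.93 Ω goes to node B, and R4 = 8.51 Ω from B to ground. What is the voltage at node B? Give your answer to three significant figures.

V_B ≈ 0.969 mV

Looking into the second stage from A: R3 + R4 = 13.44 Ω appears in parallel with R2.
Effective lower resistance at A: R2 ‖ 13.44 = 2.426 Ω.
V_A = 12.0 × 2.426/(16.6 + 2.426) = 1.530 mV.
V_B = V_A × 0.6332 = 0.9688 mV.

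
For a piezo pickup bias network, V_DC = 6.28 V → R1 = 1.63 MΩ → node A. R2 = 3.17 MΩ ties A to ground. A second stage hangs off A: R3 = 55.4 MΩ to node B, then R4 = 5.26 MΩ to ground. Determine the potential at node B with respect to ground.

V_B ≈ 0.353 V

Looking into the second stage from A: R3 + R4 = 60.66 MΩ appears in parallel with R2.
Effective lower resistance at A: R2 ‖ 60.66 = 3.013 MΩ.
First divider: V_A = V_DC · 3.013/(1.63 + 3.013) = 4.075 V.
Then the unloaded second divider: V_B = V_A × R4/(R3+R4) = 4.075 × 0.08671 = 0.3534 V.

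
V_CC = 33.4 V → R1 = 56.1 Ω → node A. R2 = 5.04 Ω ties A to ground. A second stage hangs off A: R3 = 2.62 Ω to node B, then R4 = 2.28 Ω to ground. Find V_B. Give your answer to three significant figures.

V_B ≈ 0.659 V

The second stage (R3 + R4 = 4.900 Ω) loads node A in parallel with R2.
Effective lower resistance at A: R2 ‖ 4.900 = 2.485 Ω.
So V_A = 33.4 × 0.04241 = 1.416 V.
Stage 2 is unloaded, so V_B = V_A · R4/(R3+R4) = 1.416 × 2.28/4.900 = 0.6591 V.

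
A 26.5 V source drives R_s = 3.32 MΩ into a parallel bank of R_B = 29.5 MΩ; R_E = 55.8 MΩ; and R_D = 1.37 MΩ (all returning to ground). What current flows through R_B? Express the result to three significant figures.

I ≈ 0.250 µA

Parallel bank: R_p = 1/(1/29.5 + 1/55.8 + 1/1.37) = 1.279 MΩ.
V_A by voltage divider: V_A = 26.5 × 1.279/(3.32 + 1.279) = 7.371 V.
Branch current I = V_A/R_B = 7.371/29.5 = 0.2498 µA.
(Equivalently: I_total = 5.762 µA, then current-divider fraction G_k/ΣG = 0.04336.)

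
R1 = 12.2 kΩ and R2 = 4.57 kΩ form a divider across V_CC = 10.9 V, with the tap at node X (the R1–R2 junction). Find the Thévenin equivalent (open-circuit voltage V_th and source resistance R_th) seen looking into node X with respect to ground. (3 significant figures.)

With X open, the divider is unloaded: V_th = 10.9 × 4.57/16.77 = 2.970 V.
Zeroing V_CC shorts the top of R1 to ground, so R_th = R1 ‖ R2 = 3.325 kΩ.

V_th ≈ 2.97 V, R_th ≈ 3.32 kΩ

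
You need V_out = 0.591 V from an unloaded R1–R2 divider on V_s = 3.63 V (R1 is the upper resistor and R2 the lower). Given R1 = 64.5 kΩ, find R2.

R2 ≈ 12.5 kΩ

The divider ratio is R2/(R1+R2) = 0.591/3.63 = 0.1628.
So R2 = R1 · V_out/(V_s − V_out) = 64.5 × 0.591/(3.63 − 0.591) = 64.5 × 0.1945 = 12.54 kΩ.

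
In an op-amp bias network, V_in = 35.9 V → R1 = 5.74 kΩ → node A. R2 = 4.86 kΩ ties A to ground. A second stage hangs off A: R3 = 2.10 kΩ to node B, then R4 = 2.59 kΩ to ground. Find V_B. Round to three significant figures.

The second stage (R3 + R4 = 4.690 kΩ) loads node A in parallel with R2.
R2 ‖ (R3+R4) = 2.387 kΩ.
V_A = 35.9 × 2.387/(5.74 + 2.387) = 10.54 V.
Then the unloaded second divider: V_B = V_A × R4/(R3+R4) = 10.54 × 0.5522 = 5.823 V.

V_B ≈ 5.82 V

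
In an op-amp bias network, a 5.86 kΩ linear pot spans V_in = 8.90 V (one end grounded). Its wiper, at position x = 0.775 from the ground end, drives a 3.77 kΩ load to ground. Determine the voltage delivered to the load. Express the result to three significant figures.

Split the track: R_lower = x·R_p = 4.542 kΩ, R_upper = (1−x)·R_p = 1.319 kΩ.
Lower segment in parallel with the load: 4.542 ‖ 3.77 = 2.060 kΩ.
Then V_out = V_in · 2.060/(1.319 + 2.060) = 5.427 V.
(Unloaded: V_out = x·V_in = 6.90 V.)

V_out ≈ 5.43 V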